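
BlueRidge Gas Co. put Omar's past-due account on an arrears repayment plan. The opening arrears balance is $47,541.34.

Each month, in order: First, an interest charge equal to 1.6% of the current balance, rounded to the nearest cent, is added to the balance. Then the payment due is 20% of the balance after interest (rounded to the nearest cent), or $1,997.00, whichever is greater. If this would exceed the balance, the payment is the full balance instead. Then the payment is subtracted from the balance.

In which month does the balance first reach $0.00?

Month 1: opening $47,541.34; interest $760.66 → $48,302.00; payment $9,660.40; balance $38,641.60
Month 2: opening $38,641.60; interest $618.27 → $39,259.87; payment $7,851.97; balance $31,407.90
Month 3: opening $31,407.90; interest $502.53 → $31,910.43; payment $6,382.09; balance $25,528.34
Month 4: opening $25,528.34; interest $408.45 → $25,936.79; payment $5,187.36; balance $20,749.43
Month 5: opening $20,749.43; interest $331.99 → $21,081.42; payment $4,216.28; balance $16,865.14
Month 6: opening $16,865.14; interest $269.84 → $17,134.98; payment $3,427.00; balance $13,707.98
Month 7: opening $13,707.98; interest $219.33 → $13,927.31; payment $2,785.46; balance $11,141.85
Month 8: opening $11,141.85; interest $178.27 → $11,320.12; payment $2,264.02; balance $9,056.10
Month 9: opening $9,056.10; interest $144.90 → $9,201.00; payment $1,997.00; balance $7,204.00
Month 10: opening $7,204.00; interest $115.26 → $7,319.26; payment $1,997.00; balance $5,322.26
Month 11: opening $5,322.26; interest $85.16 → $5,407.42; payment $1,997.00; balance $3,410.42
Month 12: opening $3,410.42; interest $54.57 → $3,464.99; payment $1,997.00; balance $1,467.99
Month 13: opening $1,467.99; interest $23.49 → $1,491.48; payment $1,491.48; balance $0.00
Balance reaches $0.00 in month 13.

13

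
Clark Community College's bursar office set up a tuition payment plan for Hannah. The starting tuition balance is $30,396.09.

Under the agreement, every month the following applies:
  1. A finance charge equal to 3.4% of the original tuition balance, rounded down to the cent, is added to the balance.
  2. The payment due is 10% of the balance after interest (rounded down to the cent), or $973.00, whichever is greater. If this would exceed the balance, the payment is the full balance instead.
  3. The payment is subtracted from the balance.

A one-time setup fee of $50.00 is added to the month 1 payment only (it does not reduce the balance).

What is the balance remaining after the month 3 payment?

Month 1: opening $30,396.09; interest $1,033.46 → $31,429.55; payment $3,142.95 (+ $50.00 fee); balance $28,286.60
Month 2: opening $28,286.60; interest $1,033.46 → $29,320.06; payment $2,932.00; balance $26,388.06
Month 3: opening $26,388.06; interest $1,033.46 → $27,421.52; payment $2,742.15; balance $24,679.37

$24,679.37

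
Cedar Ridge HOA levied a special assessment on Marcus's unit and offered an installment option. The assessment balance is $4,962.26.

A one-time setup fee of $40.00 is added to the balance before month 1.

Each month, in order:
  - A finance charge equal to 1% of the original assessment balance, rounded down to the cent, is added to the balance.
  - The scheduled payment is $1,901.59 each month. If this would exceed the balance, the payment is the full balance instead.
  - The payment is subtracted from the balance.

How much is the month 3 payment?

$1,347.94

Month 1: opening $5,002.26; interest $49.62 → $5,051.88; payment $1,901.59; balance $3,150.29
Month 2: opening $3,150.29; interest $49.62 → $3,199.91; payment $1,901.59; balance $1,298.32
Month 3: opening $1,298.32; interest $49.62 → $1,347.94; payment $1,347.94; balance $0.00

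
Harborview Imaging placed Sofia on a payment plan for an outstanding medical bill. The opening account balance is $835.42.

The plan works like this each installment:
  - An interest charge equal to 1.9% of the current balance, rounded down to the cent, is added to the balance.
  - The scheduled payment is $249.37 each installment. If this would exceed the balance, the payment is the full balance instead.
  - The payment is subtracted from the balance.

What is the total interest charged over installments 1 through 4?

$36.51

Installment 1: $835.42 +$15.87 interest = $851.29; pay $249.37 → $601.92
Installment 2: $601.92 +$11.43 interest = $613.35; pay $249.37 → $363.98
Installment 3: $363.98 +$6.91 interest = $370.89; pay $249.37 → $121.52
Installment 4: $121.52 +$2.30 interest = $123.82; pay $123.82 → $0.00
Total interest: $15.87 + $11.43 + $6.91 + $2.30 = $36.51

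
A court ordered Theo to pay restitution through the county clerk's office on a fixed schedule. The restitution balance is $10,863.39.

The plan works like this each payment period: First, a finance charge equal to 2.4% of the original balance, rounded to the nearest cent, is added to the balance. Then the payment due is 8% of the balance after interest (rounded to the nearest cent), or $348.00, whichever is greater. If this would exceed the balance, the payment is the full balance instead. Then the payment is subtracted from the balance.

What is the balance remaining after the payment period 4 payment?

Payment period 1: opening $10,863.39; interest $260.72 → $11,124.11; payment $889.93; balance $10,234.18
Payment period 2: opening $10,234.18; interest $260.72 → $10,494.90; payment $839.59; balance $9,655.31
Payment period 3: opening $9,655.31; interest $260.72 → $9,916.03; payment $793.28; balance $9,122.75
Payment period 4: opening $9,122.75; interest $260.72 → $9,383.47; payment $750.68; balance $8,632.79

$8,632.79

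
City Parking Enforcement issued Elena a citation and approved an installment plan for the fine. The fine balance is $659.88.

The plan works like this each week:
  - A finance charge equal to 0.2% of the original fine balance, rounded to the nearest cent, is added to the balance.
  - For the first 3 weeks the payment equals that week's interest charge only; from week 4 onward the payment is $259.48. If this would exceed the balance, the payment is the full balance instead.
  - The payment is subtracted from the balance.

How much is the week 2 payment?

Week 1: opening $659.88; interest $1.32 → $661.20; payment $1.32; balance $659.88
Week 2: opening $659.88; interest $1.32 → $661.20; payment $1.32; balance $659.88

$1.32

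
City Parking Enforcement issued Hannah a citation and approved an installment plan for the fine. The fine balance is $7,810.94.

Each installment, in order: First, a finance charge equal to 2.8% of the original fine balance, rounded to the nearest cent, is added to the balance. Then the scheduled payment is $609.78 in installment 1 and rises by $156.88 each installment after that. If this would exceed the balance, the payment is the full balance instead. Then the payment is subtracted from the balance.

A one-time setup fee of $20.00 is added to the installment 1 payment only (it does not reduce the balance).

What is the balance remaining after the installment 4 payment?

$5,305.38

Installment 1: $7,810.94 +$218.71 interest = $8,029.65; pay $609.78 (+ $20.00 fee) → $7,419.87
Installment 2: $7,419.87 +$218.71 interest = $7,638.58; pay $766.66 → $6,871.92
Installment 3: $6,871.92 +$218.71 interest = $7,090.63; pay $923.54 → $6,167.09
Installment 4: $6,167.09 +$218.71 interest = $6,385.80; pay $1,080.42 → $5,305.38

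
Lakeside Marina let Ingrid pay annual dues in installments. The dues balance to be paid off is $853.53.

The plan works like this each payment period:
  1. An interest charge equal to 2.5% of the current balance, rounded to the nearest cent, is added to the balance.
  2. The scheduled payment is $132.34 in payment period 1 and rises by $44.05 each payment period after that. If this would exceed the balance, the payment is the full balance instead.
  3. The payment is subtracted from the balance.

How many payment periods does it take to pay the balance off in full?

5

# | Opening | Interest | Payment | End bal
1 | $853.53 | $21.34 | $132.34 | $742.53
2 | $742.53 | $18.56 | $176.39 | $584.70
3 | $584.70 | $14.62 | $220.44 | $378.88
4 | $378.88 | $9.47 | $264.49 | $123.86
5 | $123.86 | $3.10 | $126.96 | $0.00
Balance reaches $0.00 in payment period 5.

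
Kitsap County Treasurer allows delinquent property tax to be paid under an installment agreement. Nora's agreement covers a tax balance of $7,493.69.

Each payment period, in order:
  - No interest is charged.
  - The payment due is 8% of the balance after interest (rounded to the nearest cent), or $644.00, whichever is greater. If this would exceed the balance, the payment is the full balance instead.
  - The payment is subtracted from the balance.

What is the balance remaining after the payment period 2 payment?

Payment period 1: opening $7,493.69; payment $644.00; balance $6,849.69
Payment period 2: opening $6,849.69; payment $644.00; balance $6,205.69

$6,205.69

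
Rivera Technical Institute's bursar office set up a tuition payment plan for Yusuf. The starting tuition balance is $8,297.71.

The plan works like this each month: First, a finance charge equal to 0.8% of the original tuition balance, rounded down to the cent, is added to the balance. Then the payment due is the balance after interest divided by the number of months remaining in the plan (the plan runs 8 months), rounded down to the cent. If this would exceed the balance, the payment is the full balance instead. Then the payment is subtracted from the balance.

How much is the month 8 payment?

$1,217.63

Month 1: opening $8,297.71; interest $66.38 → $8,364.09; payment $1,045.51; balance $7,318.58
Month 2: opening $7,318.58; interest $66.38 → $7,384.96; payment $1,054.99; balance $6,329.97
Month 3: opening $6,329.97; interest $66.38 → $6,396.35; payment $1,066.05; balance $5,330.30
Month 4: opening $5,330.30; interest $66.38 → $5,396.68; payment $1,079.33; balance $4,317.35
Month 5: opening $4,317.35; interest $66.38 → $4,383.73; payment $1,095.93; balance $3,287.80
Month 6: opening $3,287.80; interest $66.38 → $3,354.18; payment $1,118.06; balance $2,236.12
Month 7: opening $2,236.12; interest $66.38 → $2,302.50; payment $1,151.25; balance $1,151.25
Month 8: opening $1,151.25; interest $66.38 → $1,217.63; payment $1,217.63; balance $0.00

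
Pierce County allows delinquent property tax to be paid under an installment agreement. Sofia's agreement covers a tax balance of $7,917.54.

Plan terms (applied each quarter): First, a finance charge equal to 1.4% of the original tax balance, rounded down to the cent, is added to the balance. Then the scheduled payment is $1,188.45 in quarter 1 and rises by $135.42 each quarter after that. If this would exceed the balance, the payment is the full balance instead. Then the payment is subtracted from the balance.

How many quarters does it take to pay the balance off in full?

# | Opening | Interest | Payment | End bal
1 | $7,917.54 | $110.84 | $1,188.45 | $6,839.93
2 | $6,839.93 | $110.84 | $1,323.87 | $5,626.90
3 | $5,626.90 | $110.84 | $1,459.29 | $4,278.45
4 | $4,278.45 | $110.84 | $1,594.71 | $2,794.58
5 | $2,794.58 | $110.84 | $1,730.13 | $1,175.29
6 | $1,175.29 | $110.84 | $1,286.13 | $0.00
Balance reaches $0.00 in quarter 6.

6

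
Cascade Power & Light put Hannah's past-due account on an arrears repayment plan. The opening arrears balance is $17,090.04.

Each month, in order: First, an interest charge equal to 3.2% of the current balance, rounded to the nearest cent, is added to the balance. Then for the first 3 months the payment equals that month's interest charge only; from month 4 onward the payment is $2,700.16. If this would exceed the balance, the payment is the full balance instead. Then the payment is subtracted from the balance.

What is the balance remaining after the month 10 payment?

Month 1: opening $17,090.04; interest $546.88 → $17,636.92; payment $546.88; balance $17,090.04
Month 2: opening $17,090.04; interest $546.88 → $17,636.92; payment $546.88; balance $17,090.04
Month 3: opening $17,090.04; interest $546.88 → $17,636.92; payment $546.88; balance $17,090.04
Month 4: opening $17,090.04; interest $546.88 → $17,636.92; payment $2,700.16; balance $14,936.76
Month 5: opening $14,936.76; interest $477.98 → $15,414.74; payment $2,700.16; balance $12,714.58
Month 6: opening $12,714.58; interest $406.87 → $13,121.45; payment $2,700.16; balance $10,421.29
Month 7: opening $10,421.29; interest $333.48 → $10,754.77; payment $2,700.16; balance $8,054.61
Month 8: opening $8,054.61; interest $257.75 → $8,312.36; payment $2,700.16; balance $5,612.20
Month 9: opening $5,612.20; interest $179.59 → $5,791.79; payment $2,700.16; balance $3,091.63
Month 10: opening $3,091.63; interest $98.93 → $3,190.56; payment $2,700.16; balance $490.40

$490.40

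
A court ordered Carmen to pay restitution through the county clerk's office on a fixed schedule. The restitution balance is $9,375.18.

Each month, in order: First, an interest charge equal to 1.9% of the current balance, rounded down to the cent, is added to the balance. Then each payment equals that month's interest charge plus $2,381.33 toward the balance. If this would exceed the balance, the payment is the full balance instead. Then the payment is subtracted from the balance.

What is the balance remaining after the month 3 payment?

# | Opening | Interest | Payment | End bal
1 | $9,375.18 | $178.12 | $2,559.45 | $6,993.85
2 | $6,993.85 | $132.88 | $2,514.21 | $4,612.52
3 | $4,612.52 | $87.63 | $2,468.96 | $2,231.19

$2,231.19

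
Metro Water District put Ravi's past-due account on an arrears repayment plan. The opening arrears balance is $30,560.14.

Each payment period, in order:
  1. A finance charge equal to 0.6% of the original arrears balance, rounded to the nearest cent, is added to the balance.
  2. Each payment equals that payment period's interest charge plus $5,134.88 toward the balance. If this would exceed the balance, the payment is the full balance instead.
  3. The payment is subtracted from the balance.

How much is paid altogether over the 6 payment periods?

Payment period 1: $30,560.14 +$183.36 interest = $30,743.50; pay $5,318.24 → $25,425.26
Payment period 2: $25,425.26 +$183.36 interest = $25,608.62; pay $5,318.24 → $20,290.38
Payment period 3: $20,290.38 +$183.36 interest = $20,473.74; pay $5,318.24 → $15,155.50
Payment period 4: $15,155.50 +$183.36 interest = $15,338.86; pay $5,318.24 → $10,020.62
Payment period 5: $10,020.62 +$183.36 interest = $10,203.98; pay $5,318.24 → $4,885.74
Payment period 6: $4,885.74 +$183.36 interest = $5,069.10; pay $5,069.10 → $0.00
Total paid: $31,660.30

$31,660.30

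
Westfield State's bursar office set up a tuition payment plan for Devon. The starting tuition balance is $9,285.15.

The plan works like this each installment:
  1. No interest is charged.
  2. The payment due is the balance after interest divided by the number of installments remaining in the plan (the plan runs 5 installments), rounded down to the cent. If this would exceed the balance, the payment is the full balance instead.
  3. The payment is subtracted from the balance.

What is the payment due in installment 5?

$1,857.03

Installment 1: opening $9,285.15; payment $1,857.03; balance $7,428.12
Installment 2: opening $7,428.12; payment $1,857.03; balance $5,571.09
Installment 3: opening $5,571.09; payment $1,857.03; balance $3,714.06
Installment 4: opening $3,714.06; payment $1,857.03; balance $1,857.03
Installment 5: opening $1,857.03; payment $1,857.03; balance $0.00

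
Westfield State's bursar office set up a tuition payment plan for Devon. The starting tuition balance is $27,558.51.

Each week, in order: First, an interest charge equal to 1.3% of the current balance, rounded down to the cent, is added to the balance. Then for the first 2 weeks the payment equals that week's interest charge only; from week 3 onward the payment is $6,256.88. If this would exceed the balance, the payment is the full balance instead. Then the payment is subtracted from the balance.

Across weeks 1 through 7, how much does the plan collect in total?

$29,289.45

# | Opening | Interest | Payment | End bal
1 | $27,558.51 | $358.26 | $358.26 | $27,558.51
2 | $27,558.51 | $358.26 | $358.26 | $27,558.51
3 | $27,558.51 | $358.26 | $6,256.88 | $21,659.89
4 | $21,659.89 | $281.57 | $6,256.88 | $15,684.58
5 | $15,684.58 | $203.89 | $6,256.88 | $9,631.59
6 | $9,631.59 | $125.21 | $6,256.88 | $3,499.92
7 | $3,499.92 | $45.49 | $3,545.41 | $0.00
Total paid: $29,289.45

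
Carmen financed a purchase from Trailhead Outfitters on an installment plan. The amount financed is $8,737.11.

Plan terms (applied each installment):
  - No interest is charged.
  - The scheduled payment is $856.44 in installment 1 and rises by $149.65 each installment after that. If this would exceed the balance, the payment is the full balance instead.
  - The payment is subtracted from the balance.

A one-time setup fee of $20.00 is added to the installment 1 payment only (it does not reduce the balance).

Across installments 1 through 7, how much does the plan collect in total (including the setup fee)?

$8,757.11

Installment 1: opening $8,737.11; payment $856.44 (+ $20.00 fee); balance $7,880.67
Installment 2: opening $7,880.67; payment $1,006.09; balance $6,874.58
Installment 3: opening $6,874.58; payment $1,155.74; balance $5,718.84
Installment 4: opening $5,718.84; payment $1,305.39; balance $4,413.45
Installment 5: opening $4,413.45; payment $1,455.04; balance $2,958.41
Installment 6: opening $2,958.41; payment $1,604.69; balance $1,353.72
Installment 7: opening $1,353.72; payment $1,353.72; balance $0.00
Total paid: $8,757.11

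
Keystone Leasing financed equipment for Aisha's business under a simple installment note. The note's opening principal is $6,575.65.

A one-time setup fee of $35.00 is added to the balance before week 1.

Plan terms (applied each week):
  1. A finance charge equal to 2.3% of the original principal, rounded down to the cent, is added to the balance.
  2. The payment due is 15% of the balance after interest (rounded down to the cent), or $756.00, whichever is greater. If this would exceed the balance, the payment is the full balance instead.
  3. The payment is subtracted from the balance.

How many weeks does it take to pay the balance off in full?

11

Week 1: opening $6,610.65; interest $151.23 → $6,761.88; payment $1,014.28; balance $5,747.60
Week 2: opening $5,747.60; interest $151.23 → $5,898.83; payment $884.82; balance $5,014.01
Week 3: opening $5,014.01; interest $151.23 → $5,165.24; payment $774.78; balance $4,390.46
Week 4: opening $4,390.46; interest $151.23 → $4,541.69; payment $756.00; balance $3,785.69
Week 5: opening $3,785.69; interest $151.23 → $3,936.92; payment $756.00; balance $3,180.92
Week 6: opening $3,180.92; interest $151.23 → $3,332.15; payment $756.00; balance $2,576.15
Week 7: opening $2,576.15; interest $151.23 → $2,727.38; payment $756.00; balance $1,971.38
Week 8: opening $1,971.38; interest $151.23 → $2,122.61; payment $756.00; balance $1,366.61
Week 9: opening $1,366.61; interest $151.23 → $1,517.84; payment $756.00; balance $761.84
Week 10: opening $761.84; interest $151.23 → $913.07; payment $756.00; balance $157.07
Week 11: opening $157.07; interest $151.23 → $308.30; payment $308.30; balance $0.00
Balance reaches $0.00 in week 11.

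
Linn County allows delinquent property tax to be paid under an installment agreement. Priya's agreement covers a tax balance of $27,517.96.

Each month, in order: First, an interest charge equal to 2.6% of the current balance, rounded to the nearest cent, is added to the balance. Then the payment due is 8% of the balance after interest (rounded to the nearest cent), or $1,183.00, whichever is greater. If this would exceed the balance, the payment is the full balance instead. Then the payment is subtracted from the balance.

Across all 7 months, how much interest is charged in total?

Month 1: opening $27,517.96; interest $715.47 → $28,233.43; payment $2,258.67; balance $25,974.76
Month 2: opening $25,974.76; interest $675.34 → $26,650.10; payment $2,132.01; balance $24,518.09
Month 3: opening $24,518.09; interest $637.47 → $25,155.56; payment $2,012.44; balance $23,143.12
Month 4: opening $23,143.12; interest $601.72 → $23,744.84; payment $1,899.59; balance $21,845.25
Month 5: opening $21,845.25; interest $567.98 → $22,413.23; payment $1,793.06; balance $20,620.17
Month 6: opening $20,620.17; interest $536.12 → $21,156.29; payment $1,692.50; balance $19,463.79
Month 7: opening $19,463.79; interest $506.06 → $19,969.85; payment $1,597.59; balance $18,372.26
Total interest: $715.47 + $675.34 + $637.47 + $601.72 + $567.98 + $536.12 + $506.06 = $4,240.16

$4,240.16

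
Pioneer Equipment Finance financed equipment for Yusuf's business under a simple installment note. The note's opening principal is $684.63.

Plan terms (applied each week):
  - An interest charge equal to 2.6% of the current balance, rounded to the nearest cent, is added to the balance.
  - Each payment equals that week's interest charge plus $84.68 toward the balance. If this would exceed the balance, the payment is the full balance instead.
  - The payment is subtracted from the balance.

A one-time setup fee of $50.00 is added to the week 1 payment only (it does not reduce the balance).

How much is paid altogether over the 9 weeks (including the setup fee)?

Week 1: opening $684.63; interest $17.80 → $702.43; payment $102.48 (+ $50.00 fee); balance $599.95
Week 2: opening $599.95; interest $15.60 → $615.55; payment $100.28; balance $515.27
Week 3: opening $515.27; interest $13.40 → $528.67; payment $98.08; balance $430.59
Week 4: opening $430.59; interest $11.20 → $441.79; payment $95.88; balance $345.91
Week 5: opening $345.91; interest $8.99 → $354.90; payment $93.67; balance $261.23
Week 6: opening $261.23; interest $6.79 → $268.02; payment $91.47; balance $176.55
Week 7: opening $176.55; interest $4.59 → $181.14; payment $89.27; balance $91.87
Week 8: opening $91.87; interest $2.39 → $94.26; payment $87.07; balance $7.19
Week 9: opening $7.19; interest $0.19 → $7.38; payment $7.38; balance $0.00
Total paid: $815.58

$815.58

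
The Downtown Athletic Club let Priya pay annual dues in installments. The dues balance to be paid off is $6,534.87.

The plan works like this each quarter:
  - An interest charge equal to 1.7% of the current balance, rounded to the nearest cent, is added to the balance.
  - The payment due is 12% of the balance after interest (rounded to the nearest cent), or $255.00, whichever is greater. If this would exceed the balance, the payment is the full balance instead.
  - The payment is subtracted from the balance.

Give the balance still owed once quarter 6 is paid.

# | Opening | Interest | Payment | End bal
1 | $6,534.87 | $111.09 | $797.52 | $5,848.44
2 | $5,848.44 | $99.42 | $713.74 | $5,234.12
3 | $5,234.12 | $88.98 | $638.77 | $4,684.33
4 | $4,684.33 | $79.63 | $571.68 | $4,192.28
5 | $4,192.28 | $71.27 | $511.63 | $3,751.92
6 | $3,751.92 | $63.78 | $457.88 | $3,357.82

$3,357.82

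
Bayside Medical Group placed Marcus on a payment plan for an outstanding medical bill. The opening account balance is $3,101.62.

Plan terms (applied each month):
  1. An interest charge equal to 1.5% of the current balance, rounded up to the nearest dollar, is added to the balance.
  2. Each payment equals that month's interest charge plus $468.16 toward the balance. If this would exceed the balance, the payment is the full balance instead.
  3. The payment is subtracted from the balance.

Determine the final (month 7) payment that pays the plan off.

$297.66

# | Opening | Interest | Payment | End bal
1 | $3,101.62 | $47.00 | $515.16 | $2,633.46
2 | $2,633.46 | $40.00 | $508.16 | $2,165.30
3 | $2,165.30 | $33.00 | $501.16 | $1,697.14
4 | $1,697.14 | $26.00 | $494.16 | $1,228.98
5 | $1,228.98 | $19.00 | $487.16 | $760.82
6 | $760.82 | $12.00 | $480.16 | $292.66
7 | $292.66 | $5.00 | $297.66 | $0.00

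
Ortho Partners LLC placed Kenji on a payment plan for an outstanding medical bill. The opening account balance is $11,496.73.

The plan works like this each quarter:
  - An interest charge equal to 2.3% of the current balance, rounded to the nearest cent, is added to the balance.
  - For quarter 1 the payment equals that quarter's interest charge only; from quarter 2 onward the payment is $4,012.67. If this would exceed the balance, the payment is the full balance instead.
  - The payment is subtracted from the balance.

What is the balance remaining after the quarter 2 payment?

# | Opening | Interest | Payment | End bal
1 | $11,496.73 | $264.42 | $264.42 | $11,496.73
2 | $11,496.73 | $264.42 | $4,012.67 | $7,748.48

$7,748.48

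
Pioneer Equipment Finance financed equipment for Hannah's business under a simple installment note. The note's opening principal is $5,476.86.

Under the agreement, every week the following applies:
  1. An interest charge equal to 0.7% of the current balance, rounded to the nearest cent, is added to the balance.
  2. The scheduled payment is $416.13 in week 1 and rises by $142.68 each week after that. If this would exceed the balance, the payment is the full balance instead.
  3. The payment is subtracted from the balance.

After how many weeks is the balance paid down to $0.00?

7

Week 1: opening $5,476.86; interest $38.34 → $5,515.20; payment $416.13; balance $5,099.07
Week 2: opening $5,099.07; interest $35.69 → $5,134.76; payment $558.81; balance $4,575.95
Week 3: opening $4,575.95; interest $32.03 → $4,607.98; payment $701.49; balance $3,906.49
Week 4: opening $3,906.49; interest $27.35 → $3,933.84; payment $844.17; balance $3,089.67
Week 5: opening $3,089.67; interest $21.63 → $3,111.30; payment $986.85; balance $2,124.45
Week 6: opening $2,124.45; interest $14.87 → $2,139.32; payment $1,129.53; balance $1,009.79
Week 7: opening $1,009.79; interest $7.07 → $1,016.86; payment $1,016.86; balance $0.00
Balance reaches $0.00 in week 7.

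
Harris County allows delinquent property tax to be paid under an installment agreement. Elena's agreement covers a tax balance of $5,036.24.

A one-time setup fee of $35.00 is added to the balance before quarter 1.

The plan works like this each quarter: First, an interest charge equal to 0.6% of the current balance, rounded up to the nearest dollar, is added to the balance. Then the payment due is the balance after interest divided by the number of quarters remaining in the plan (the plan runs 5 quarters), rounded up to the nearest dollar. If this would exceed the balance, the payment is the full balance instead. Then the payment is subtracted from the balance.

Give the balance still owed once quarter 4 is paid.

Quarter 1: opening $5,071.24; interest $31.00 → $5,102.24; payment $1,021.00; balance $4,081.24
Quarter 2: opening $4,081.24; interest $25.00 → $4,106.24; payment $1,027.00; balance $3,079.24
Quarter 3: opening $3,079.24; interest $19.00 → $3,098.24; payment $1,033.00; balance $2,065.24
Quarter 4: opening $2,065.24; interest $13.00 → $2,078.24; payment $1,040.00; balance $1,038.24

$1,038.24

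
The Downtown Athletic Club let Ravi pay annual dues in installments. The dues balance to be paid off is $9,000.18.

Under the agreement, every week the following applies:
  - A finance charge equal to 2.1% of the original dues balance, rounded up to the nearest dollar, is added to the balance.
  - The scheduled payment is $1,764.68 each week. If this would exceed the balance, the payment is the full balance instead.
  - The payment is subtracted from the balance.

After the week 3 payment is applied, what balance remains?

Week 1: opening $9,000.18; interest $190.00 → $9,190.18; payment $1,764.68; balance $7,425.50
Week 2: opening $7,425.50; interest $190.00 → $7,615.50; payment $1,764.68; balance $5,850.82
Week 3: opening $5,850.82; interest $190.00 → $6,040.82; payment $1,764.68; balance $4,276.14

$4,276.14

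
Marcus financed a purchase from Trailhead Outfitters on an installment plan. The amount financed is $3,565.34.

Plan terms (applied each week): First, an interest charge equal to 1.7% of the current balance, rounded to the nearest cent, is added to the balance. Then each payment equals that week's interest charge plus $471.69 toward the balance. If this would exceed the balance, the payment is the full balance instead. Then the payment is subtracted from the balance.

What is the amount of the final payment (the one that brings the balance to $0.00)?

$267.99

Week 1: opening $3,565.34; interest $60.61 → $3,625.95; payment $532.30; balance $3,093.65
Week 2: opening $3,093.65; interest $52.59 → $3,146.24; payment $524.28; balance $2,621.96
Week 3: opening $2,621.96; interest $44.57 → $2,666.53; payment $516.26; balance $2,150.27
Week 4: opening $2,150.27; interest $36.55 → $2,186.82; payment $508.24; balance $1,678.58
Week 5: opening $1,678.58; interest $28.54 → $1,707.12; payment $500.23; balance $1,206.89
Week 6: opening $1,206.89; interest $20.52 → $1,227.41; payment $492.21; balance $735.20
Week 7: opening $735.20; interest $12.50 → $747.70; payment $484.19; balance $263.51
Week 8: opening $263.51; interest $4.48 → $267.99; payment $267.99; balance $0.00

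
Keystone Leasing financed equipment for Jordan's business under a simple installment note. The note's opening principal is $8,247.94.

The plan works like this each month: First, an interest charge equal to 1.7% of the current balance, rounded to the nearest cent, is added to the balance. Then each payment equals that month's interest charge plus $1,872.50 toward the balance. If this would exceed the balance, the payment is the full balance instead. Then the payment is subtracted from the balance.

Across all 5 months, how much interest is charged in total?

$382.74

Month 1: opening $8,247.94; interest $140.21 → $8,388.15; payment $2,012.71; balance $6,375.44
Month 2: opening $6,375.44; interest $108.38 → $6,483.82; payment $1,980.88; balance $4,502.94
Month 3: opening $4,502.94; interest $76.55 → $4,579.49; payment $1,949.05; balance $2,630.44
Month 4: opening $2,630.44; interest $44.72 → $2,675.16; payment $1,917.22; balance $757.94
Month 5: opening $757.94; interest $12.88 → $770.82; payment $770.82; balance $0.00
Total interest: $140.21 + $108.38 + $76.55 + $44.72 + $12.88 = $382.74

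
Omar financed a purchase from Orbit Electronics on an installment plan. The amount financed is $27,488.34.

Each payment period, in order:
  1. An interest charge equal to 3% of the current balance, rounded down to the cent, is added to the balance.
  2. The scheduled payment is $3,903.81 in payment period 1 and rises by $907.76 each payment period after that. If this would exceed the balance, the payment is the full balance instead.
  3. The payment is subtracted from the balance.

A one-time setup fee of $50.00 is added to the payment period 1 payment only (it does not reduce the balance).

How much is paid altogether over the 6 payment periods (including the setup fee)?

$30,486.84

Payment period 1: opening $27,488.34; interest $824.65 → $28,312.99; payment $3,903.81 (+ $50.00 fee); balance $24,409.18
Payment period 2: opening $24,409.18; interest $732.27 → $25,141.45; payment $4,811.57; balance $20,329.88
Payment period 3: opening $20,329.88; interest $609.89 → $20,939.77; payment $5,719.33; balance $15,220.44
Payment period 4: opening $15,220.44; interest $456.61 → $15,677.05; payment $6,627.09; balance $9,049.96
Payment period 5: opening $9,049.96; interest $271.49 → $9,321.45; payment $7,534.85; balance $1,786.60
Payment period 6: opening $1,786.60; interest $53.59 → $1,840.19; payment $1,840.19; balance $0.00
Total paid: $30,486.84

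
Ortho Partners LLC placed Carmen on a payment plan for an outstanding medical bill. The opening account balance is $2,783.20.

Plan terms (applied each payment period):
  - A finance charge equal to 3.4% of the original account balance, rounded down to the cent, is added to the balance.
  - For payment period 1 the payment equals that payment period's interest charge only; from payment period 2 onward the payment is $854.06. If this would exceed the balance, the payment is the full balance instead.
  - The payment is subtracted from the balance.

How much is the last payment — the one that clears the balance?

# | Opening | Interest | Payment | End bal
1 | $2,783.20 | $94.62 | $94.62 | $2,783.20
2 | $2,783.20 | $94.62 | $854.06 | $2,023.76
3 | $2,023.76 | $94.62 | $854.06 | $1,264.32
4 | $1,264.32 | $94.62 | $854.06 | $504.88
5 | $504.88 | $94.62 | $599.50 | $0.00

$599.50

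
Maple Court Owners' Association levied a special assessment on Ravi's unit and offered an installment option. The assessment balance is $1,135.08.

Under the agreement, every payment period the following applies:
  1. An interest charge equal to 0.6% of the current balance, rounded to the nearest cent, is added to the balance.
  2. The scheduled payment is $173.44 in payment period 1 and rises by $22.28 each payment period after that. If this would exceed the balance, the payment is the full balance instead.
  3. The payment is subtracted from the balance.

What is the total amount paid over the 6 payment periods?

Payment period 1: opening $1,135.08; interest $6.81 → $1,141.89; payment $173.44; balance $968.45
Payment period 2: opening $968.45; interest $5.81 → $974.26; payment $195.72; balance $778.54
Payment period 3: opening $778.54; interest $4.67 → $783.21; payment $218.00; balance $565.21
Payment period 4: opening $565.21; interest $3.39 → $568.60; payment $240.28; balance $328.32
Payment period 5: opening $328.32; interest $1.97 → $330.29; payment $262.56; balance $67.73
Payment period 6: opening $67.73; interest $0.41 → $68.14; payment $68.14; balance $0.00
Total paid: $1,158.14

$1,158.14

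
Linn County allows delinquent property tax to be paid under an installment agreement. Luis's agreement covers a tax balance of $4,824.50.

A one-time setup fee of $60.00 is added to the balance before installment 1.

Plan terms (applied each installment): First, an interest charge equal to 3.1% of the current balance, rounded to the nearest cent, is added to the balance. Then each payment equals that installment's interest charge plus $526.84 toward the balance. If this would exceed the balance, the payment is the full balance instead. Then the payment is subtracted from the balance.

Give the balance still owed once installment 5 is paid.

$2,250.30

Installment 1: opening $4,884.50; interest $151.42 → $5,035.92; payment $678.26; balance $4,357.66
Installment 2: opening $4,357.66; interest $135.09 → $4,492.75; payment $661.93; balance $3,830.82
Installment 3: opening $3,830.82; interest $118.76 → $3,949.58; payment $645.60; balance $3,303.98
Installment 4: opening $3,303.98; interest $102.42 → $3,406.40; payment $629.26; balance $2,777.14
Installment 5: opening $2,777.14; interest $86.09 → $2,863.23; payment $612.93; balance $2,250.30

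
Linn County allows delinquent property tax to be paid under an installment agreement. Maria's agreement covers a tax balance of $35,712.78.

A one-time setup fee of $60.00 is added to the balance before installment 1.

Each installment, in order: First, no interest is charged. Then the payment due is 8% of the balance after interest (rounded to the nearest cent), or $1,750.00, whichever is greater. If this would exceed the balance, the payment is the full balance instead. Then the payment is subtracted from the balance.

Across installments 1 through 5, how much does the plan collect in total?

$12,195.61

# | Opening | Payment | End bal
1 | $35,772.78 | $2,861.82 | $32,910.96
2 | $32,910.96 | $2,632.88 | $30,278.08
3 | $30,278.08 | $2,422.25 | $27,855.83
4 | $27,855.83 | $2,228.47 | $25,627.36
5 | $25,627.36 | $2,050.19 | $23,577.17
Total paid: $12,195.61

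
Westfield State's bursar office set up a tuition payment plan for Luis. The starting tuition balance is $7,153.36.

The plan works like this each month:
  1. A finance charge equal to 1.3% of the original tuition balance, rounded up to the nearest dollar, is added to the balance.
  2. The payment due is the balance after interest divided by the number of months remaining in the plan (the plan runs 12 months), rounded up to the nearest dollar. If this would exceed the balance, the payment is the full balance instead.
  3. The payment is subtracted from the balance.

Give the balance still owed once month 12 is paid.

Month 1: opening $7,153.36; interest $93.00 → $7,246.36; payment $604.00; balance $6,642.36
Month 2: opening $6,642.36; interest $93.00 → $6,735.36; payment $613.00; balance $6,122.36
Month 3: opening $6,122.36; interest $93.00 → $6,215.36; payment $622.00; balance $5,593.36
Month 4: opening $5,593.36; interest $93.00 → $5,686.36; payment $632.00; balance $5,054.36
Month 5: opening $5,054.36; interest $93.00 → $5,147.36; payment $644.00; balance $4,503.36
Month 6: opening $4,503.36; interest $93.00 → $4,596.36; payment $657.00; balance $3,939.36
Month 7: opening $3,939.36; interest $93.00 → $4,032.36; payment $673.00; balance $3,359.36
Month 8: opening $3,359.36; interest $93.00 → $3,452.36; payment $691.00; balance $2,761.36
Month 9: opening $2,761.36; interest $93.00 → $2,854.36; payment $714.00; balance $2,140.36
Month 10: opening $2,140.36; interest $93.00 → $2,233.36; payment $745.00; balance $1,488.36
Month 11: opening $1,488.36; interest $93.00 → $1,581.36; payment $791.00; balance $790.36
Month 12: opening $790.36; interest $93.00 → $883.36; payment $883.36; balance $0.00

$0.00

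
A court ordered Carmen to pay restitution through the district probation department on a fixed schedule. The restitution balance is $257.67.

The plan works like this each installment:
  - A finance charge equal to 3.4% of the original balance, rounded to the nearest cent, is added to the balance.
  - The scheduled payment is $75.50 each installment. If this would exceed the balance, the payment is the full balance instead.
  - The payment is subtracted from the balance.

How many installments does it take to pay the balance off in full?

Installment 1: opening $257.67; interest $8.76 → $266.43; payment $75.50; balance $190.93
Installment 2: opening $190.93; interest $8.76 → $199.69; payment $75.50; balance $124.19
Installment 3: opening $124.19; interest $8.76 → $132.95; payment $75.50; balance $57.45
Installment 4: opening $57.45; interest $8.76 → $66.21; payment $66.21; balance $0.00
Balance reaches $0.00 in installment 4.

4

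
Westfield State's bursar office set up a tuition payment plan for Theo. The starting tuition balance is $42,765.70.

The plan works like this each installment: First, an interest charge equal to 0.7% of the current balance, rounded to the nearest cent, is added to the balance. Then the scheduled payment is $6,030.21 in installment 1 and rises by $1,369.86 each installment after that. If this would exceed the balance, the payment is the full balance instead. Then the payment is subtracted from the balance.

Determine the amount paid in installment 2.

Installment 1: $42,765.70 +$299.36 interest = $43,065.06; pay $6,030.21 → $37,034.85
Installment 2: $37,034.85 +$259.24 interest = $37,294.09; pay $7,400.07 → $29,894.02

$7,400.07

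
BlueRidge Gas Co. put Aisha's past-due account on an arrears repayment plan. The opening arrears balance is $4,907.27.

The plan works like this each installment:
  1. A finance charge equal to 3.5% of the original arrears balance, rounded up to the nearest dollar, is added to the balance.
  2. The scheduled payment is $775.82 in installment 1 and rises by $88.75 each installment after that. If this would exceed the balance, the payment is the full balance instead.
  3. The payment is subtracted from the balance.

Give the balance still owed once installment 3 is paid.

# | Opening | Interest | Payment | End bal
1 | $4,907.27 | $172.00 | $775.82 | $4,303.45
2 | $4,303.45 | $172.00 | $864.57 | $3,610.88
3 | $3,610.88 | $172.00 | $953.32 | $2,829.56

$2,829.56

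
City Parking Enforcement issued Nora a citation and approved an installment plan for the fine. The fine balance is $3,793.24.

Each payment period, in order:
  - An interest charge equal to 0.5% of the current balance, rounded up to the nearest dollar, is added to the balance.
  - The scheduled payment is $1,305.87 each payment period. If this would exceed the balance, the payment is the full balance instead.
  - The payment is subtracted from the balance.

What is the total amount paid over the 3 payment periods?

$3,832.24

Payment period 1: $3,793.24 +$19.00 interest = $3,812.24; pay $1,305.87 → $2,506.37
Payment period 2: $2,506.37 +$13.00 interest = $2,519.37; pay $1,305.87 → $1,213.50
Payment period 3: $1,213.50 +$7.00 interest = $1,220.50; pay $1,220.50 → $0.00
Total paid: $3,832.24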